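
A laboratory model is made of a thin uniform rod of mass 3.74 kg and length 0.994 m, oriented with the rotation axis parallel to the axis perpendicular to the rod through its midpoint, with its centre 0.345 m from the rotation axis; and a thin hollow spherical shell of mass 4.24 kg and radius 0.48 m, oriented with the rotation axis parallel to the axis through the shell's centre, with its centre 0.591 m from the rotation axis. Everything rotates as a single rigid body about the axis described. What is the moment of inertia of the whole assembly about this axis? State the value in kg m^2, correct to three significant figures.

Thin rod: I_cm = (1/12)ML² = (1/12)(3.74)(0.994)² = 0.30794 kg m^2; centre at d = 0.345 m, so the parallel axis theorem gives I = 0.30794 + (3.74)(0.345)² = 0.75309 kg m^2.
Spherical shell: I_cm = (2/3)MR² = (2/3)(4.24)(0.48)² = 0.65126 kg m^2; centre at d = 0.591 m, so the parallel axis theorem gives I = 0.65126 + (4.24)(0.591)² = 2.1322 kg m^2.
Total I = 0.75309 + 2.1322 = 2.8853 kg m^2.

2.89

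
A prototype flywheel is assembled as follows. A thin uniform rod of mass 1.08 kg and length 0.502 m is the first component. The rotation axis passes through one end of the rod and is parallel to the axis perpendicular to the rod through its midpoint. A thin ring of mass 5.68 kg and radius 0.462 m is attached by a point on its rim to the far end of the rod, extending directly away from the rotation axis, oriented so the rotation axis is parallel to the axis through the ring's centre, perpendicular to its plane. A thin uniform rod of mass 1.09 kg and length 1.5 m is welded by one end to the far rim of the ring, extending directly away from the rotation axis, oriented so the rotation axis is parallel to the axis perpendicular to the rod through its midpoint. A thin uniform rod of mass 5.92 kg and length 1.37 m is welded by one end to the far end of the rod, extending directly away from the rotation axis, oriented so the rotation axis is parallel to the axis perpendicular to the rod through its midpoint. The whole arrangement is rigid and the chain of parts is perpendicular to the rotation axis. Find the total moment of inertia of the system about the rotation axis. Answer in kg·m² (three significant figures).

90.1

Thin rod: I_cm = (1/12)ML² = (1/12)(1.08)(0.502)² = 0.02268 kg·m²; centre at d = 0.251 m, so the parallel axis theorem gives I = 0.02268 + (1.08)(0.251)² = 0.090721 kg·m².
Thin ring: I_cm = MR² = (5.68)(0.462)² = 1.2124 kg·m²; centre at d = 0.251 + 0.251 + 0.462 = 0.964 m, so the parallel axis theorem gives I = 1.2124 + (5.68)(0.964)² = 6.4908 kg·m².
Thin rod: I_cm = (1/12)ML² = (1/12)(1.09)(1.5)² = 0.20438 kg·m²; centre at d = 0.251 + 0.251 + 0.462 + 0.462 + 0.75 = 2.176 m, so the parallel axis theorem gives I = 0.20438 + (1.09)(2.176)² = 5.3655 kg·m².
Thin rod: I_cm = (1/12)ML² = (1/12)(5.92)(1.37)² = 0.92594 kg·m²; centre at d = 0.251 + 0.251 + 0.462 + 0.462 + 0.75 + 0.75 + 0.685 = 3.611 m, so the parallel axis theorem gives I = 0.92594 + (5.92)(3.611)² = 78.119 kg·m².
Total I = 0.090721 + 6.4908 + 5.3655 + 78.119 = 90.066 kg·m².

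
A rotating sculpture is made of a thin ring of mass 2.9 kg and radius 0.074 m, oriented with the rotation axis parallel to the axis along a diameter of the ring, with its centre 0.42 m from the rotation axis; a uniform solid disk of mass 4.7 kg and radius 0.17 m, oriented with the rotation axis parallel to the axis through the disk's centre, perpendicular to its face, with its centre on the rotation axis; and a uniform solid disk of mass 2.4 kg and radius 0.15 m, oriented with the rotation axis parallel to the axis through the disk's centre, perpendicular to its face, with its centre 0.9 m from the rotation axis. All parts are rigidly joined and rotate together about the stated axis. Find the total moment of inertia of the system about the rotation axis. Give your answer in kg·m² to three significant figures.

Thin ring: I_cm = (1/2)MR² = (1/2)(2.9)(0.074)² = 0.0079402 kg·m²; centre at d = 0.42 m, so the parallel axis theorem gives I = 0.0079402 + (2.9)(0.42)² = 0.5195 kg·m².
Solid disk: I_cm = (1/2)MR² = (1/2)(4.7)(0.17)² = 0.067915 kg·m²; axis through the centre, so I = 0.067915 kg·m².
Solid disk: I_cm = (1/2)MR² = (1/2)(2.4)(0.15)² = 0.027 kg·m²; centre at d = 0.9 m, so the parallel axis theorem gives I = 0.027 + (2.4)(0.9)² = 1.971 kg·m².
Total I = 0.5195 + 0.067915 + 1.971 = 2.5584 kg·m².

2.56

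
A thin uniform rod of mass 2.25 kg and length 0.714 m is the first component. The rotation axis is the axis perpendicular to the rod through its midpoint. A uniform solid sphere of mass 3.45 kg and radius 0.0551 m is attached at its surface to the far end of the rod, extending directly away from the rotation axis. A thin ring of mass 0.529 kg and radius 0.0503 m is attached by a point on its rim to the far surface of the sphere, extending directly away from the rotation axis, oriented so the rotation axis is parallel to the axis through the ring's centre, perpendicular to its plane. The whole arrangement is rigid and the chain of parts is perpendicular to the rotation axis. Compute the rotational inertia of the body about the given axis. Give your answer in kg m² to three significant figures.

0.829

Thin rod: I_cm = (1/12)ML² = (1/12)(2.25)(0.714)² = 0.095587 kg m²; axis through the centre, so I = 0.095587 kg m².
Solid sphere: I_cm = (2/5)MR² = (2/5)(3.45)(0.0551)² = 0.0041897 kg m²; centre at d = 0.357 + 0.0551 = 0.4121 m, so I = I_cm + Md² gives I = 0.0041897 + (3.45)(0.4121)² = 0.59009 kg m².
Thin ring: I_cm = MR² = (0.529)(0.0503)² = 0.0013384 kg m²; centre at d = 0.357 + 0.0551 + 0.0551 + 0.0503 = 0.5175 m, so I = I_cm + Md² gives I = 0.0013384 + (0.529)(0.5175)² = 0.14301 kg m².
Total I = 0.095587 + 0.59009 + 0.14301 = 0.82869 kg m².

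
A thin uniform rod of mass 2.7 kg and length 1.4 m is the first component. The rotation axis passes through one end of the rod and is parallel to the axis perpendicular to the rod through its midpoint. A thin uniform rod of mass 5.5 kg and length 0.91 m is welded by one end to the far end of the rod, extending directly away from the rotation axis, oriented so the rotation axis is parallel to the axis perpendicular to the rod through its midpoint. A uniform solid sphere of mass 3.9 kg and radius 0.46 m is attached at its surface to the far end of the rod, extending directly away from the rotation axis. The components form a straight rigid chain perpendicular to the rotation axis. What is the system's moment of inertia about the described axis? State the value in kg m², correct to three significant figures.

Thin rod: I_cm = (1/12)ML² = (1/12)(2.7)(1.4)² = 0.441 kg m²; centre at d = 0.7 m, so the parallel axis theorem gives I = 0.441 + (2.7)(0.7)² = 1.764 kg m².
Thin rod: I_cm = (1/12)ML² = (1/12)(5.5)(0.91)² = 0.37955 kg m²; centre at d = 0.7 + 0.7 + 0.455 = 1.855 m, so the parallel axis theorem gives I = 0.37955 + (5.5)(1.855)² = 19.305 kg m².
Solid sphere: I_cm = (2/5)MR² = (2/5)(3.9)(0.46)² = 0.3301 kg m²; centre at d = 0.7 + 0.7 + 0.455 + 0.455 + 0.46 = 2.77 m, so the parallel axis theorem gives I = 0.3301 + (3.9)(2.77)² = 30.254 kg m².
Total I = 1.764 + 19.305 + 30.254 = 51.324 kg m².

51.3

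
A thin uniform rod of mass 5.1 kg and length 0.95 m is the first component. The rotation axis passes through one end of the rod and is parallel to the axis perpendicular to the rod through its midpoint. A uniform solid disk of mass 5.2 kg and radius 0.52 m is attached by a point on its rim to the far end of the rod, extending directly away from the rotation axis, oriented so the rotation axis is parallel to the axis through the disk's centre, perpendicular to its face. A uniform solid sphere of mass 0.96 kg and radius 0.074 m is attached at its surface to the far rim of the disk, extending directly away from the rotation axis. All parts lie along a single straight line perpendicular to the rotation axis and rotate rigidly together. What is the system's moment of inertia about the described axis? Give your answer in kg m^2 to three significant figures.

Thin rod: I_cm = (1/12)ML² = (1/12)(5.1)(0.95)² = 0.38356 kg m^2; centre at d = 0.475 m, so I = I_cm + Md² gives I = 0.38356 + (5.1)(0.475)² = 1.5342 kg m^2.
Solid disk: I_cm = (1/2)MR² = (1/2)(5.2)(0.52)² = 0.70304 kg m^2; centre at d = 0.475 + 0.475 + 0.52 = 1.47 m, so I = I_cm + Md² gives I = 0.70304 + (5.2)(1.47)² = 11.94 kg m^2.
Solid sphere: I_cm = (2/5)MR² = (2/5)(0.96)(0.074)² = 0.0021028 kg m^2; centre at d = 0.475 + 0.475 + 0.52 + 0.52 + 0.074 = 2.064 m, so I = I_cm + Md² gives I = 0.0021028 + (0.96)(2.064)² = 4.0918 kg m^2.
Total I = 1.5342 + 11.94 + 4.0918 = 17.566 kg m^2.

17.6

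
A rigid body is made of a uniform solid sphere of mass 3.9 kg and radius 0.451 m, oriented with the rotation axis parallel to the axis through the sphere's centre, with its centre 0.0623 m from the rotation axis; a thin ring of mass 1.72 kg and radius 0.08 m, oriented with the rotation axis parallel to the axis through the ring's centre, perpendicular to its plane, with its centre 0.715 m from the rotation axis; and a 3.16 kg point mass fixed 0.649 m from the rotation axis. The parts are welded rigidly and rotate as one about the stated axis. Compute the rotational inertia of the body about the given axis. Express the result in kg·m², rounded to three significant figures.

Solid sphere: I_cm = (2/5)MR² = (2/5)(3.9)(0.451)² = 0.31731 kg·m²; centre at d = 0.0623 m, so the parallel axis theorem gives I = 0.31731 + (3.9)(0.0623)² = 0.33244 kg·m².
Thin ring: I_cm = MR² = (1.72)(0.08)² = 0.011008 kg·m²; centre at d = 0.715 m, so the parallel axis theorem gives I = 0.011008 + (1.72)(0.715)² = 0.89031 kg·m².
Point mass: I_cm = 0; centre at d = 0.649 m, so the parallel axis theorem gives I = 0 + (3.16)(0.649)² = 1.331 kg·m².
Total I = 0.33244 + 0.89031 + 1.331 = 2.5538 kg·m².

2.55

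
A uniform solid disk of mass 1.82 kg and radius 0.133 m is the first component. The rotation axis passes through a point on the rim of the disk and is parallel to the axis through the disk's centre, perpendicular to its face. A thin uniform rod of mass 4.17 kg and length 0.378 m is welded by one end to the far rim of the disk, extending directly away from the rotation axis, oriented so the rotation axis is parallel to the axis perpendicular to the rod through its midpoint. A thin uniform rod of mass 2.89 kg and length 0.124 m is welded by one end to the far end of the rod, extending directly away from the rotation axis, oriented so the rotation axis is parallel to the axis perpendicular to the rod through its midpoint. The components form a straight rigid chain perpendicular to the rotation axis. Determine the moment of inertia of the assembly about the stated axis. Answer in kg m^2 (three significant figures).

2.41

Solid disk: I_cm = (1/2)MR² = (1/2)(1.82)(0.133)² = 0.016097 kg m^2; centre at d = 0.133 m, so the parallel axis theorem gives I = 0.016097 + (1.82)(0.133)² = 0.048291 kg m^2.
Thin rod: I_cm = (1/12)ML² = (1/12)(4.17)(0.378)² = 0.049652 kg m^2; centre at d = 0.133 + 0.133 + 0.189 = 0.455 m, so the parallel axis theorem gives I = 0.049652 + (4.17)(0.455)² = 0.91295 kg m^2.
Thin rod: I_cm = (1/12)ML² = (1/12)(2.89)(0.124)² = 0.0037031 kg m^2; centre at d = 0.133 + 0.133 + 0.189 + 0.189 + 0.062 = 0.706 m, so the parallel axis theorem gives I = 0.0037031 + (2.89)(0.706)² = 1.4442 kg m^2.
Total I = 0.048291 + 0.91295 + 1.4442 = 2.4054 kg m^2.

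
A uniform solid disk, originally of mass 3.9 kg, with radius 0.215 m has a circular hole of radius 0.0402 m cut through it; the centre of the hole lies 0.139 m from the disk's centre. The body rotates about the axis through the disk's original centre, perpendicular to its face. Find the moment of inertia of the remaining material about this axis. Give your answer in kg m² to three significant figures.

Unpierced body about its centre: I₀ = (1/2)MR² = (1/2)(3.9)(0.215)² = 0.090139 kg m².
The removed disk has mass m = M·(r/R)² = (3.9)(0.0402/0.215)² = 0.13635 kg (same uniform areal density).
Its moment of inertia about the rotation axis (parallel-axis theorem): I_hole = (1/2)mr² + md² = (1/2)(0.13635)(0.0402)² + (0.13635)(0.139)² = 0.0027445 kg m².
Treating the hole as negative mass, I = I₀ − I_hole = 0.090139 − 0.0027445 = 0.087394 kg m².

0.0874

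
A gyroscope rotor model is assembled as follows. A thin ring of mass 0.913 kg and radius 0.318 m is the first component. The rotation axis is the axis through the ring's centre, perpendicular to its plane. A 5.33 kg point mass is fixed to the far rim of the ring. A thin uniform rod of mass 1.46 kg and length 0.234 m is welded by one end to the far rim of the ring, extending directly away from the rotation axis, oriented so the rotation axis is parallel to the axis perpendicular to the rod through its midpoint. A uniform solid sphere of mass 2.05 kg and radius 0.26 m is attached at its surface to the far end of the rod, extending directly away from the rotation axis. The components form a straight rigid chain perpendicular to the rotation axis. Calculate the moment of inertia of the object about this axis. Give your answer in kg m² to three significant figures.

2.32

Thin ring: I_cm = MR² = (0.913)(0.318)² = 0.092326 kg m²; axis through the centre, so I = 0.092326 kg m².
Point mass: I_cm = 0; centre at d = 0.318 m, so I = I_cm + Md² gives I = 0 + (5.33)(0.318)² = 0.53899 kg m².
Thin rod: I_cm = (1/12)ML² = (1/12)(1.46)(0.234)² = 0.006662 kg m²; centre at d = 0.318 + 0.117 = 0.435 m, so I = I_cm + Md² gives I = 0.006662 + (1.46)(0.435)² = 0.28293 kg m².
Solid sphere: I_cm = (2/5)MR² = (2/5)(2.05)(0.26)² = 0.055432 kg m²; centre at d = 0.318 + 0.117 + 0.117 + 0.26 = 0.812 m, so I = I_cm + Md² gives I = 0.055432 + (2.05)(0.812)² = 1.4071 kg m².
Total I = 0.092326 + 0.53899 + 0.28293 + 1.4071 = 2.3213 kg m².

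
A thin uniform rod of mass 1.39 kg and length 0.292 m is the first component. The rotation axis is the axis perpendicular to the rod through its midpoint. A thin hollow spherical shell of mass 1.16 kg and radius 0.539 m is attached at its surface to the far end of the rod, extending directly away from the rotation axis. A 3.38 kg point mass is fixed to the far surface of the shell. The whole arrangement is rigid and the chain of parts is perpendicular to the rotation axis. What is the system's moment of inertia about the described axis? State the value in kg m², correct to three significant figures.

Thin rod: I_cm = (1/12)ML² = (1/12)(1.39)(0.292)² = 0.0098764 kg m²; axis through the centre, so I = 0.0098764 kg m².
Spherical shell: I_cm = (2/3)MR² = (2/3)(1.16)(0.539)² = 0.22467 kg m²; centre at d = 0.146 + 0.539 = 0.685 m, so I = I_cm + Md² gives I = 0.22467 + (1.16)(0.685)² = 0.76897 kg m².
Point mass: I_cm = 0; centre at d = 0.146 + 0.539 + 0.539 = 1.224 m, so I = I_cm + Md² gives I = 0 + (3.38)(1.224)² = 5.0638 kg m².
Total I = 0.0098764 + 0.76897 + 5.0638 = 5.8427 kg m².

5.84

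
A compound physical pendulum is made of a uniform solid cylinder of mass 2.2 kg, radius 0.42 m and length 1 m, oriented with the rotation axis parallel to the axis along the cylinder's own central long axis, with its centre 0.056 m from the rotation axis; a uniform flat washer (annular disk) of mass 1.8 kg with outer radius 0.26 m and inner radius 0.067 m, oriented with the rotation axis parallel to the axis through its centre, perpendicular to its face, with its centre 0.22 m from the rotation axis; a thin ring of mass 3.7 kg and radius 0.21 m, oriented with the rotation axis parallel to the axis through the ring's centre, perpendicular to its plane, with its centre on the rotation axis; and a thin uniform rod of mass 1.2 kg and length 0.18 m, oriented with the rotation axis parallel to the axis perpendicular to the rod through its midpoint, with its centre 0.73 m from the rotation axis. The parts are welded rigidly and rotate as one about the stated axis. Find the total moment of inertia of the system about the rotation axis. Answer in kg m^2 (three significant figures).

Solid cylinder: I_cm = (1/2)MR² = (1/2)(2.2)(0.42)² = 0.19404 kg m^2; centre at d = 0.056 m, so I = I_cm + Md² gives I = 0.19404 + (2.2)(0.056)² = 0.20094 kg m^2.
Annular disk: I_cm = (1/2)M(R²+r²) = (1/2)(1.8)[(0.26)² + (0.067)²] = 0.06488 kg m^2; centre at d = 0.22 m, so I = I_cm + Md² gives I = 0.06488 + (1.8)(0.22)² = 0.152 kg m^2.
Thin ring: I_cm = MR² = (3.7)(0.21)² = 0.16317 kg m^2; axis through the centre, so I = 0.16317 kg m^2.
Thin rod: I_cm = (1/12)ML² = (1/12)(1.2)(0.18)² = 0.00324 kg m^2; centre at d = 0.73 m, so I = I_cm + Md² gives I = 0.00324 + (1.2)(0.73)² = 0.64272 kg m^2.
Total I = 0.20094 + 0.152 + 0.16317 + 0.64272 = 1.1588 kg m^2.

1.16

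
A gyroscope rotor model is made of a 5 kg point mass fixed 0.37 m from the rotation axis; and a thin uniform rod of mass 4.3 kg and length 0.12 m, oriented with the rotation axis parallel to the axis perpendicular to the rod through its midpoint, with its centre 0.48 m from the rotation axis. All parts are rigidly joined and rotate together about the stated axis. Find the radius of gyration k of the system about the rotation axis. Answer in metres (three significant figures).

0.425

Point mass: I_cm = 0; centre at d = 0.37 m, so the parallel axis theorem gives I = 0 + (5)(0.37)² = 0.6845 kg·m².
Thin rod: I_cm = (1/12)ML² = (1/12)(4.3)(0.12)² = 0.00516 kg·m²; centre at d = 0.48 m, so the parallel axis theorem gives I = 0.00516 + (4.3)(0.48)² = 0.99588 kg·m².
Total I = 1.6804 kg·m²; total mass M = 9.3 kg.
k = √(I/M) = √(1.6804/9.3) = 0.42507 m.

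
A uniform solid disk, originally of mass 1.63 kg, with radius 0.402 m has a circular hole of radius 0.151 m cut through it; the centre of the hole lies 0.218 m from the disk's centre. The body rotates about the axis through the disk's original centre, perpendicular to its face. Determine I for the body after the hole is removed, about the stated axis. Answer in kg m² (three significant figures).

Unpierced body about its centre: I₀ = (1/2)MR² = (1/2)(1.63)(0.402)² = 0.13171 kg m².
The removed disk has mass m = M·(r/R)² = (1.63)(0.151/0.402)² = 0.22998 kg (same uniform areal density).
Its moment of inertia about the rotation axis (parallel-axis theorem): I_hole = (1/2)mr² + md² = (1/2)(0.22998)(0.151)² + (0.22998)(0.218)² = 0.013551 kg m².
Treating the hole as negative mass, I = I₀ − I_hole = 0.13171 − 0.013551 = 0.11816 kg m².

0.118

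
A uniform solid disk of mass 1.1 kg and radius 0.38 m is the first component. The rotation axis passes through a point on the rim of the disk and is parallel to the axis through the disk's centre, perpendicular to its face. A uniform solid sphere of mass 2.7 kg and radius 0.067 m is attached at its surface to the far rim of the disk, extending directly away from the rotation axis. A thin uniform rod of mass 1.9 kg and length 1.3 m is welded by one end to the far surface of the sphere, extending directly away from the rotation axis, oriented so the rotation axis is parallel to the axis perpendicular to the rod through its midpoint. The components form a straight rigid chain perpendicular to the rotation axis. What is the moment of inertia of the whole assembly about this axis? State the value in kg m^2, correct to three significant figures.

6.89

Solid disk: I_cm = (1/2)MR² = (1/2)(1.1)(0.38)² = 0.07942 kg m^2; centre at d = 0.38 m, so the parallel axis theorem gives I = 0.07942 + (1.1)(0.38)² = 0.23826 kg m^2.
Solid sphere: I_cm = (2/5)MR² = (2/5)(2.7)(0.067)² = 0.0048481 kg m^2; centre at d = 0.38 + 0.38 + 0.067 = 0.827 m, so the parallel axis theorem gives I = 0.0048481 + (2.7)(0.827)² = 1.8515 kg m^2.
Thin rod: I_cm = (1/12)ML² = (1/12)(1.9)(1.3)² = 0.26758 kg m^2; centre at d = 0.38 + 0.38 + 0.067 + 0.067 + 0.65 = 1.544 m, so the parallel axis theorem gives I = 0.26758 + (1.9)(1.544)² = 4.7971 kg m^2.
Total I = 0.23826 + 1.8515 + 4.7971 = 6.8868 kg m^2.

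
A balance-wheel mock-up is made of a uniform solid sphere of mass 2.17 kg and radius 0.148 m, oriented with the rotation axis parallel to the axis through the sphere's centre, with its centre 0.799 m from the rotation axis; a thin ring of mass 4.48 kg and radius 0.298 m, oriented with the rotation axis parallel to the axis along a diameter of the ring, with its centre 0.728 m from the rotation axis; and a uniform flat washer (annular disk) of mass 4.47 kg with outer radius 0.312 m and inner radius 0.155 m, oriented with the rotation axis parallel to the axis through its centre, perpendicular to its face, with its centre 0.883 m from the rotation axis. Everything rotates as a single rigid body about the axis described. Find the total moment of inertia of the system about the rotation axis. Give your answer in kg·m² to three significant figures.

Solid sphere: I_cm = (2/5)MR² = (2/5)(2.17)(0.148)² = 0.019013 kg·m²; centre at d = 0.799 m, so the parallel axis theorem gives I = 0.019013 + (2.17)(0.799)² = 1.4043 kg·m².
Thin ring: I_cm = (1/2)MR² = (1/2)(4.48)(0.298)² = 0.19892 kg·m²; centre at d = 0.728 m, so the parallel axis theorem gives I = 0.19892 + (4.48)(0.728)² = 2.5732 kg·m².
Annular disk: I_cm = (1/2)M(R²+r²) = (1/2)(4.47)[(0.312)² + (0.155)²] = 0.27126 kg·m²; centre at d = 0.883 m, so the parallel axis theorem gives I = 0.27126 + (4.47)(0.883)² = 3.7565 kg·m².
Total I = 1.4043 + 2.5732 + 3.7565 = 7.7341 kg·m².

7.73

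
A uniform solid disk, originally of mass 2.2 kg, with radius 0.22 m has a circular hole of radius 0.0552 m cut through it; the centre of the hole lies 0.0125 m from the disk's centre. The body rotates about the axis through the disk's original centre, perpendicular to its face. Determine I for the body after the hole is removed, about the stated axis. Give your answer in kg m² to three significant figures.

Unpierced body about its centre: I₀ = (1/2)MR² = (1/2)(2.2)(0.22)² = 0.05324 kg m².
The removed disk has mass m = M·(r/R)² = (2.2)(0.0552/0.22)² = 0.1385 kg (same uniform areal density).
Its moment of inertia about the rotation axis (parallel-axis theorem): I_hole = (1/2)mr² + md² = (1/2)(0.1385)(0.0552)² + (0.1385)(0.0125)² = 0.00023265 kg m².
Treating the hole as negative mass, I = I₀ − I_hole = 0.05324 − 0.00023265 = 0.053007 kg m².

0.0530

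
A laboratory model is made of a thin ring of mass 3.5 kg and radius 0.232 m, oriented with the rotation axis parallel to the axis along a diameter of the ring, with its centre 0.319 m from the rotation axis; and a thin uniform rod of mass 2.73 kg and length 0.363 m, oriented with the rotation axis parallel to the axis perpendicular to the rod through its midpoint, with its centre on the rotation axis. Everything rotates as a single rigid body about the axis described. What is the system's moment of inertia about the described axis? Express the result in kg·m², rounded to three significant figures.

Thin ring: I_cm = (1/2)MR² = (1/2)(3.5)(0.232)² = 0.094192 kg·m²; centre at d = 0.319 m, so the parallel axis theorem gives I = 0.094192 + (3.5)(0.319)² = 0.45036 kg·m².
Thin rod: I_cm = (1/12)ML² = (1/12)(2.73)(0.363)² = 0.029977 kg·m²; axis through the centre, so I = 0.029977 kg·m².
Total I = 0.45036 + 0.029977 = 0.48033 kg·m².

0.480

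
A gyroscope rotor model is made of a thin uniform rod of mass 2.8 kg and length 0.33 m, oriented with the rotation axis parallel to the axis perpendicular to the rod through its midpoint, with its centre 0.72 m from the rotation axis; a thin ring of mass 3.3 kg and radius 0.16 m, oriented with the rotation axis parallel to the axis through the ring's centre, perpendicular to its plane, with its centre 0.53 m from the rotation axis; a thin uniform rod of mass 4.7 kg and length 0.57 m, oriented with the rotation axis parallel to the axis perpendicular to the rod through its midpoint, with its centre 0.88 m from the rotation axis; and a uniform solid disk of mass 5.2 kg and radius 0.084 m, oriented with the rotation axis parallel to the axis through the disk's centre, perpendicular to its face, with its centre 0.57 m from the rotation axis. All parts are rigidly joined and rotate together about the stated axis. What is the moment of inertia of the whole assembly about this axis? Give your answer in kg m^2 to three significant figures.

7.96

Thin rod: I_cm = (1/12)ML² = (1/12)(2.8)(0.33)² = 0.02541 kg m^2; centre at d = 0.72 m, so I = I_cm + Md² gives I = 0.02541 + (2.8)(0.72)² = 1.4769 kg m^2.
Thin ring: I_cm = MR² = (3.3)(0.16)² = 0.08448 kg m^2; centre at d = 0.53 m, so I = I_cm + Md² gives I = 0.08448 + (3.3)(0.53)² = 1.0114 kg m^2.
Thin rod: I_cm = (1/12)ML² = (1/12)(4.7)(0.57)² = 0.12725 kg m^2; centre at d = 0.88 m, so I = I_cm + Md² gives I = 0.12725 + (4.7)(0.88)² = 3.7669 kg m^2.
Solid disk: I_cm = (1/2)MR² = (1/2)(5.2)(0.084)² = 0.018346 kg m^2; centre at d = 0.57 m, so I = I_cm + Md² gives I = 0.018346 + (5.2)(0.57)² = 1.7078 kg m^2.
Total I = 1.4769 + 1.0114 + 3.7669 + 1.7078 = 7.9631 kg m^2.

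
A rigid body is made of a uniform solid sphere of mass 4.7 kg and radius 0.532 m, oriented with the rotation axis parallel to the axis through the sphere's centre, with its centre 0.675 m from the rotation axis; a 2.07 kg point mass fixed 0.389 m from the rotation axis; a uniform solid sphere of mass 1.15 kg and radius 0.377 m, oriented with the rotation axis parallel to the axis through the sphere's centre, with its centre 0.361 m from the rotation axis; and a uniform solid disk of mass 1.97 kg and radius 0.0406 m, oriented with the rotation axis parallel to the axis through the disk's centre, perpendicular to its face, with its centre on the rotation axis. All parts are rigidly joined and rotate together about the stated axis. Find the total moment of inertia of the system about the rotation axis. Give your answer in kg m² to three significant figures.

3.20

Solid sphere: I_cm = (2/5)MR² = (2/5)(4.7)(0.532)² = 0.53209 kg m²; centre at d = 0.675 m, so the parallel axis theorem gives I = 0.53209 + (4.7)(0.675)² = 2.6735 kg m².
Point mass: I_cm = 0; centre at d = 0.389 m, so the parallel axis theorem gives I = 0 + (2.07)(0.389)² = 0.31323 kg m².
Solid sphere: I_cm = (2/5)MR² = (2/5)(1.15)(0.377)² = 0.065379 kg m²; centre at d = 0.361 m, so the parallel axis theorem gives I = 0.065379 + (1.15)(0.361)² = 0.21525 kg m².
Solid disk: I_cm = (1/2)MR² = (1/2)(1.97)(0.0406)² = 0.0016236 kg m²; axis through the centre, so I = 0.0016236 kg m².
Total I = 2.6735 + 0.31323 + 0.21525 + 0.0016236 = 3.2036 kg m².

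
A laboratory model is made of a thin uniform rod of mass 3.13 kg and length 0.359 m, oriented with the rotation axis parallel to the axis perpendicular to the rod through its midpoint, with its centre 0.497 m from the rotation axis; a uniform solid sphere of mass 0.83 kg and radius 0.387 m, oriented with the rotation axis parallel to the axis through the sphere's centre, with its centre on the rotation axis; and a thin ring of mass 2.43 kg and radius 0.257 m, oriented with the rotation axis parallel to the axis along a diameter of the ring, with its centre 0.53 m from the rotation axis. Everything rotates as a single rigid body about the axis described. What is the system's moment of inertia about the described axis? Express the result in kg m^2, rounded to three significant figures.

1.62

Thin rod: I_cm = (1/12)ML² = (1/12)(3.13)(0.359)² = 0.033616 kg m^2; centre at d = 0.497 m, so I = I_cm + Md² gives I = 0.033616 + (3.13)(0.497)² = 0.80675 kg m^2.
Solid sphere: I_cm = (2/5)MR² = (2/5)(0.83)(0.387)² = 0.049723 kg m^2; axis through the centre, so I = 0.049723 kg m^2.
Thin ring: I_cm = (1/2)MR² = (1/2)(2.43)(0.257)² = 0.08025 kg m^2; centre at d = 0.53 m, so I = I_cm + Md² gives I = 0.08025 + (2.43)(0.53)² = 0.76284 kg m^2.
Total I = 0.80675 + 0.049723 + 0.76284 = 1.6193 kg m^2.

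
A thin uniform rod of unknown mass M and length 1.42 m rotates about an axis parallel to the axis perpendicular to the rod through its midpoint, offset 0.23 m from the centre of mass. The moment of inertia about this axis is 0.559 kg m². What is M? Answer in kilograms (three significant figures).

2.53

I = I_cm + Md² = (1/12)ML² + Md² = M·[0.0833333·(1.42)² + (0.23)²] = M·0.22093.
So M = 0.559 / 0.22093 = 2.5302 kg.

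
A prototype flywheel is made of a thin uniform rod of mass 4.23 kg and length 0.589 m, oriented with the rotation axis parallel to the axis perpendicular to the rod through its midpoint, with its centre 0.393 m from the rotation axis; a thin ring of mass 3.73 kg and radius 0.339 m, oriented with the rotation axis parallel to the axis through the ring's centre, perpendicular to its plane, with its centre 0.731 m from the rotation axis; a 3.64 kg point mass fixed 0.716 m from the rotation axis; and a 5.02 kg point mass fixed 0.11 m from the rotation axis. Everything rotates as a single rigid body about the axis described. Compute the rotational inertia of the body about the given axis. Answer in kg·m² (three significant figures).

5.12

Thin rod: I_cm = (1/12)ML² = (1/12)(4.23)(0.589)² = 0.12229 kg·m²; centre at d = 0.393 m, so I = I_cm + Md² gives I = 0.12229 + (4.23)(0.393)² = 0.77561 kg·m².
Thin ring: I_cm = MR² = (3.73)(0.339)² = 0.42866 kg·m²; centre at d = 0.731 m, so I = I_cm + Md² gives I = 0.42866 + (3.73)(0.731)² = 2.4218 kg·m².
Point mass: I_cm = 0; centre at d = 0.716 m, so I = I_cm + Md² gives I = 0 + (3.64)(0.716)² = 1.8661 kg·m².
Point mass: I_cm = 0; centre at d = 0.11 m, so I = I_cm + Md² gives I = 0 + (5.02)(0.11)² = 0.060742 kg·m².
Total I = 0.77561 + 2.4218 + 1.8661 + 0.060742 = 5.1242 kg·m².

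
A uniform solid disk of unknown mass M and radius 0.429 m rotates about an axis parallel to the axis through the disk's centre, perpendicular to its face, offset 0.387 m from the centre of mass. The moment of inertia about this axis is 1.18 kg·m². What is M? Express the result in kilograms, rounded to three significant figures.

4.88

I = I_cm + Md² = (1/2)MR² + Md² = M·[0.5·(0.429)² + (0.387)²] = M·0.24179.
So M = 1.18 / 0.24179 = 4.8803 kg.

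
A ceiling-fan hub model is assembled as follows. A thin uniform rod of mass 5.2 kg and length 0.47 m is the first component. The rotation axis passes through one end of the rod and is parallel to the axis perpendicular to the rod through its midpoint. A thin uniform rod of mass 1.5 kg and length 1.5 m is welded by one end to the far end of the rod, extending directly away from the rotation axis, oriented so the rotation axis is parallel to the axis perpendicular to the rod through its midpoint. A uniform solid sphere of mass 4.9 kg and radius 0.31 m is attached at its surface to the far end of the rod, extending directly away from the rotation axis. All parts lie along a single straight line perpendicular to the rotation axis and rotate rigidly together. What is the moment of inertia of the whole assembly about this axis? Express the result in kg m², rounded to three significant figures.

28.6

Thin rod: I_cm = (1/12)ML² = (1/12)(5.2)(0.47)² = 0.095723 kg m²; centre at d = 0.235 m, so the parallel axis theorem gives I = 0.095723 + (5.2)(0.235)² = 0.38289 kg m².
Thin rod: I_cm = (1/12)ML² = (1/12)(1.5)(1.5)² = 0.28125 kg m²; centre at d = 0.235 + 0.235 + 0.75 = 1.22 m, so the parallel axis theorem gives I = 0.28125 + (1.5)(1.22)² = 2.5138 kg m².
Solid sphere: I_cm = (2/5)MR² = (2/5)(4.9)(0.31)² = 0.18836 kg m²; centre at d = 0.235 + 0.235 + 0.75 + 0.75 + 0.31 = 2.28 m, so the parallel axis theorem gives I = 0.18836 + (4.9)(2.28)² = 25.661 kg m².
Total I = 0.38289 + 2.5138 + 25.661 = 28.557 kg m².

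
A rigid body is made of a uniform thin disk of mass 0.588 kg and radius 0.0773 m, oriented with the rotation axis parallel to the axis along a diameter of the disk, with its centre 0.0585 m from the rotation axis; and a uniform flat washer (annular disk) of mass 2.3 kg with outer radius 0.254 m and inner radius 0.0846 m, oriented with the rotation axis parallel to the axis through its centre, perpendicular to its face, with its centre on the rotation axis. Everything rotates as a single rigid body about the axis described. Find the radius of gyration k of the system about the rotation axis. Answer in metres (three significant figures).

Thin disk: I_cm = (1/4)MR² = (1/4)(0.588)(0.0773)² = 0.00087837 kg m²; centre at d = 0.0585 m, so the parallel axis theorem gives I = 0.00087837 + (0.588)(0.0585)² = 0.0028907 kg m².
Annular disk: I_cm = (1/2)M(R²+r²) = (1/2)(2.3)[(0.254)² + (0.0846)²] = 0.082424 kg m²; axis through the centre, so I = 0.082424 kg m².
Total I = 0.085315 kg m²; total mass M = 2.888 kg.
k = √(I/M) = √(0.085315/2.888) = 0.17188 m.

0.172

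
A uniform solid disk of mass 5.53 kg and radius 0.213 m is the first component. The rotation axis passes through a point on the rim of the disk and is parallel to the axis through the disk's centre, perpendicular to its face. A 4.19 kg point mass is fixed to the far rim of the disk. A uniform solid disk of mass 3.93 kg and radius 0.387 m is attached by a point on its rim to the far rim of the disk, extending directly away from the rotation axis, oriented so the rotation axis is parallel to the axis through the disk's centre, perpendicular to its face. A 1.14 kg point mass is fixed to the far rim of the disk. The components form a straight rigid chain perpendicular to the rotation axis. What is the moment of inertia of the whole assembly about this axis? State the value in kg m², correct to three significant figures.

5.67

Solid disk: I_cm = (1/2)MR² = (1/2)(5.53)(0.213)² = 0.12545 kg m²; centre at d = 0.213 m, so the parallel axis theorem gives I = 0.12545 + (5.53)(0.213)² = 0.37634 kg m².
Point mass: I_cm = 0; centre at d = 0.213 + 0.213 = 0.426 m, so the parallel axis theorem gives I = 0 + (4.19)(0.426)² = 0.76038 kg m².
Solid disk: I_cm = (1/2)MR² = (1/2)(3.93)(0.387)² = 0.2943 kg m²; centre at d = 0.213 + 0.213 + 0.387 = 0.813 m, so the parallel axis theorem gives I = 0.2943 + (3.93)(0.813)² = 2.8919 kg m².
Point mass: I_cm = 0; centre at d = 0.213 + 0.213 + 0.387 + 0.387 = 1.2 m, so the parallel axis theorem gives I = 0 + (1.14)(1.2)² = 1.6416 kg m².
Total I = 0.37634 + 0.76038 + 2.8919 + 1.6416 = 5.6702 kg m².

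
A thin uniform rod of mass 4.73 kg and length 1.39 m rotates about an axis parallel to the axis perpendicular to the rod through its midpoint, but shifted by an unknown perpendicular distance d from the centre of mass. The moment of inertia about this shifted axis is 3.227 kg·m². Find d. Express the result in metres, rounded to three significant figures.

0.722

About the centre-of-mass axis, I_cm = (1/12)ML² = (1/12)(4.73)(1.39)² = 0.76157 kg·m².
Parallel axis theorem: I = I_cm + Md², so Md² = 3.227 − 0.76157 = 2.4654 kg·m².
d = √(2.4654 / 4.73) = 0.72196 m.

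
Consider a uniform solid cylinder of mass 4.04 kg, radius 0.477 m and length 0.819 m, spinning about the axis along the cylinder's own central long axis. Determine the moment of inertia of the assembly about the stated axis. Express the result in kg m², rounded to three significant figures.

0.460

I_cm = (1/2)MR² = (1/2)(4.04)(0.477)² = 0.45961 kg m²; axis through the centre, so I = 0.45961 kg m².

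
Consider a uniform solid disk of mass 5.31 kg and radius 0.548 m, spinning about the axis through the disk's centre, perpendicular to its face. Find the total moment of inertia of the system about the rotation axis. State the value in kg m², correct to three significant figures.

I_cm = (1/2)MR² = (1/2)(5.31)(0.548)² = 0.79731 kg m²; axis through the centre, so I = 0.79731 kg m².

0.797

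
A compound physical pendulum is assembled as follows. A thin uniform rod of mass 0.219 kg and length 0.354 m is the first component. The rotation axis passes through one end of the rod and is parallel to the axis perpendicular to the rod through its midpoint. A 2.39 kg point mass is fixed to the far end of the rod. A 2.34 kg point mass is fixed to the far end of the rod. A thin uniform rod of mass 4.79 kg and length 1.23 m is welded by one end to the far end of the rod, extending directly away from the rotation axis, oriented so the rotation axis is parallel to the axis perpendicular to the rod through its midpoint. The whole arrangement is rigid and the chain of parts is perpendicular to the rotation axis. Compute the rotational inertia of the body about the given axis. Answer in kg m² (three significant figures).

5.70

Thin rod: I_cm = (1/12)ML² = (1/12)(0.219)(0.354)² = 0.002287 kg m²; centre at d = 0.177 m, so I = I_cm + Md² gives I = 0.002287 + (0.219)(0.177)² = 0.0091481 kg m².
Point mass: I_cm = 0; centre at d = 0.177 + 0.177 = 0.354 m, so I = I_cm + Md² gives I = 0 + (2.39)(0.354)² = 0.29951 kg m².
Point mass: I_cm = 0; centre at d = 0.177 + 0.177 = 0.354 m, so I = I_cm + Md² gives I = 0 + (2.34)(0.354)² = 0.29324 kg m².
Thin rod: I_cm = (1/12)ML² = (1/12)(4.79)(1.23)² = 0.6039 kg m²; centre at d = 0.177 + 0.177 + 0.615 = 0.969 m, so I = I_cm + Md² gives I = 0.6039 + (4.79)(0.969)² = 5.1015 kg m².
Total I = 0.0091481 + 0.29951 + 0.29324 + 5.1015 = 5.7034 kg m².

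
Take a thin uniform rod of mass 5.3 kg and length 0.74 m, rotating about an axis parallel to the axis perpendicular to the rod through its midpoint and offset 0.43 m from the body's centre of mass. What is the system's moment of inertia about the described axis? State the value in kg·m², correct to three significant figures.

1.22

I_cm = (1/12)ML² = (1/12)(5.3)(0.74)² = 0.24186 kg·m²; centre at d = 0.43 m, so the parallel axis theorem gives I = 0.24186 + (5.3)(0.43)² = 1.2218 kg·m².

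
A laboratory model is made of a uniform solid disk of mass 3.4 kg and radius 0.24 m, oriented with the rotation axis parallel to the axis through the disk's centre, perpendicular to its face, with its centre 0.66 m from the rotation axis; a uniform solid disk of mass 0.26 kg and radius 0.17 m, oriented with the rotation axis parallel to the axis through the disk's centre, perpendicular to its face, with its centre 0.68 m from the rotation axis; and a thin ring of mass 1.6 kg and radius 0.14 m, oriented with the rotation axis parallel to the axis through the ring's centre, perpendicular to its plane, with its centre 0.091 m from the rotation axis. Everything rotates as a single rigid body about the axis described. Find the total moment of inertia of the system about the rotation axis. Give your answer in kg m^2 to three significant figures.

Solid disk: I_cm = (1/2)MR² = (1/2)(3.4)(0.24)² = 0.09792 kg m^2; centre at d = 0.66 m, so I = I_cm + Md² gives I = 0.09792 + (3.4)(0.66)² = 1.579 kg m^2.
Solid disk: I_cm = (1/2)MR² = (1/2)(0.26)(0.17)² = 0.003757 kg m^2; centre at d = 0.68 m, so I = I_cm + Md² gives I = 0.003757 + (0.26)(0.68)² = 0.12398 kg m^2.
Thin ring: I_cm = MR² = (1.6)(0.14)² = 0.03136 kg m^2; centre at d = 0.091 m, so I = I_cm + Md² gives I = 0.03136 + (1.6)(0.091)² = 0.04461 kg m^2.
Total I = 1.579 + 0.12398 + 0.04461 = 1.7476 kg m^2.

1.75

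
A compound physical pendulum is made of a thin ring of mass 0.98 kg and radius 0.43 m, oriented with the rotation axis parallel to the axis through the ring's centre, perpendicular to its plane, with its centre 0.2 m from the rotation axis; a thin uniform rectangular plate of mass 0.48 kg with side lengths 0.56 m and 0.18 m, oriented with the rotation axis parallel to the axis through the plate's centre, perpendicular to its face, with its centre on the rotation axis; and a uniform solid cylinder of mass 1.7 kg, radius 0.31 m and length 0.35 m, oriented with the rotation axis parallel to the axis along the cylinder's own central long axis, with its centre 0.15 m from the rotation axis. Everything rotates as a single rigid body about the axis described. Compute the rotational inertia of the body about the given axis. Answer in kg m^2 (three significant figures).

0.354

Thin ring: I_cm = MR² = (0.98)(0.43)² = 0.1812 kg m^2; centre at d = 0.2 m, so the parallel axis theorem gives I = 0.1812 + (0.98)(0.2)² = 0.2204 kg m^2.
Rectangular plate: I_cm = (1/12)M(a²+b²) = (1/12)(0.48)[(0.56)² + (0.18)²] = 0.01384 kg m^2; axis through the centre, so I = 0.01384 kg m^2.
Solid cylinder: I_cm = (1/2)MR² = (1/2)(1.7)(0.31)² = 0.081685 kg m^2; centre at d = 0.15 m, so the parallel axis theorem gives I = 0.081685 + (1.7)(0.15)² = 0.11994 kg m^2.
Total I = 0.2204 + 0.01384 + 0.11994 = 0.35418 kg m^2.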